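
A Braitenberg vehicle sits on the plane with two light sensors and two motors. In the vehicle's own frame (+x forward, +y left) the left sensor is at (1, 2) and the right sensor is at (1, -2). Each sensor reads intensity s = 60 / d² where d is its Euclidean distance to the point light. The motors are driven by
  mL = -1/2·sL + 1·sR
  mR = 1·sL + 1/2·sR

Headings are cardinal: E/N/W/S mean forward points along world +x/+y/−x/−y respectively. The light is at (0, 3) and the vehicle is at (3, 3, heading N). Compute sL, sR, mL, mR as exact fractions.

30 30/13 -165/13 405/13

left sensor world pos  = (1, 4); dL² = 2
right sensor world pos = (5, 4); dR² = 26
sL = 60/2 = 30
sR = 60/26 = 30/13
mL = -1/2·sL + 1·sR = -165/13
mR = 1·sL + 1/2·sR = 405/13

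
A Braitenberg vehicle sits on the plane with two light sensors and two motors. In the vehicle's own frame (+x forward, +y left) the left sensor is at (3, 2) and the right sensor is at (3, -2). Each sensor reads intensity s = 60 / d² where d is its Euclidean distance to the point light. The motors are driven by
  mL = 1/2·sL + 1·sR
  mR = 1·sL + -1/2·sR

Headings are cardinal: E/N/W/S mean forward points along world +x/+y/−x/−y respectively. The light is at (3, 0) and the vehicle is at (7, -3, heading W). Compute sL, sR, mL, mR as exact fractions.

left sensor world pos  = (4, -5); dL² = 26
right sensor world pos = (4, -1); dR² = 2
sL = 60/26 = 30/13
sR = 60/2 = 30
mL = 1/2·sL + 1·sR = 405/13
mR = 1·sL + -1/2·sR = -165/13

30/13 30 405/13 -165/13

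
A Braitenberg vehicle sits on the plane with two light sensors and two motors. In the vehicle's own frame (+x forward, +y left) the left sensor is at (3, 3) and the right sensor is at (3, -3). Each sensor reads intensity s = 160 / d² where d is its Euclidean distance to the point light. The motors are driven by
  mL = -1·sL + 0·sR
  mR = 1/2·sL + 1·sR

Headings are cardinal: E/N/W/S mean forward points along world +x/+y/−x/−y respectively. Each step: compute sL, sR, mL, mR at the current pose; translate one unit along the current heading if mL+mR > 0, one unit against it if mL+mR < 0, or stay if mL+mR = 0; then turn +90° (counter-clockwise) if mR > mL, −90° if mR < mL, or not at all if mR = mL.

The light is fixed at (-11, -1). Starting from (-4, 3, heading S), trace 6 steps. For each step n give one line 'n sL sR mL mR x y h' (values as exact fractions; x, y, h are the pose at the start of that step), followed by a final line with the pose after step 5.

n=0: pose=(-4,3,S); sL=160/101, sR=160/17; mL=-160/101, mR=17520/1717; mL+mR=14800/1717 → advance +1; mR−mL=20240/1717 → turn +1·90°
n=1: pose=(-4,2,E); sL=20/17, sR=8/5; mL=-20/17, mR=186/85; mL+mR=86/85 → advance +1; mR−mL=286/85 → turn +1·90°
n=2: pose=(-3,2,N); sL=160/61, sR=160/157; mL=-160/61, mR=22320/9577; mL+mR=-2800/9577 → advance -1; mR−mL=47440/9577 → turn +1·90°
n=3: pose=(-3,1,W); sL=80/13, sR=16/5; mL=-80/13, mR=408/65; mL+mR=8/65 → advance +1; mR−mL=808/65 → turn +1·90°
n=4: pose=(-4,1,S); sL=160/101, sR=160/17; mL=-160/101, mR=17520/1717; mL+mR=14800/1717 → advance +1; mR−mL=20240/1717 → turn +1·90°
n=5: pose=(-4,0,E); sL=40/29, sR=20/13; mL=-40/29, mR=840/377; mL+mR=320/377 → advance +1; mR−mL=1360/377 → turn +1·90°

0 160/101 160/17 -160/101 17520/1717 -4 3 S
1 20/17 8/5 -20/17 186/85 -4 2 E
2 160/61 160/157 -160/61 22320/9577 -3 2 N
3 80/13 16/5 -80/13 408/65 -3 1 W
4 160/101 160/17 -160/101 17520/1717 -4 1 S
5 40/29 20/13 -40/29 840/377 -4 0 E
final -3 0 N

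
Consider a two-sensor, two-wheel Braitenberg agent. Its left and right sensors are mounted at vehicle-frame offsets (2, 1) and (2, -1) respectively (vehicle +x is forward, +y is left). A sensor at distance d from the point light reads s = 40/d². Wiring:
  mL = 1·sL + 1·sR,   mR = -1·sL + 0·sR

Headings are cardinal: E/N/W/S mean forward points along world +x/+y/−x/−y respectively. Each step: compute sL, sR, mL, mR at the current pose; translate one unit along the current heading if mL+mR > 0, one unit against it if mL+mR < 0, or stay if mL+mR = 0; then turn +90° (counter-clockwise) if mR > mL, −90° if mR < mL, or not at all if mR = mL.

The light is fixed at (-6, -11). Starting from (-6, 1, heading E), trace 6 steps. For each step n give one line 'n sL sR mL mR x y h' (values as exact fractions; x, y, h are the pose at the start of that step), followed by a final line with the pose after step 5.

0 40/173 8/25 2384/4325 -40/173 -6 1 E
1 5/13 2/5 51/65 -5/13 -5 1 S
2 40/101 8/29 1968/2929 -40/101 -5 0 W
3 4/17 4/17 8/17 -4/17 -6 0 N
4 40/173 8/25 2384/4325 -40/173 -6 1 E
5 5/13 2/5 51/65 -5/13 -5 1 S
final -5 0 W

n=0: pose=(-6,1,E); sL=40/173, sR=8/25; mL=2384/4325, mR=-40/173; mL+mR=8/25 → advance +1; mR−mL=-3384/4325 → turn -1·90°
n=1: pose=(-5,1,S); sL=5/13, sR=2/5; mL=51/65, mR=-5/13; mL+mR=2/5 → advance +1; mR−mL=-76/65 → turn -1·90°
n=2: pose=(-5,0,W); sL=40/101, sR=8/29; mL=1968/2929, mR=-40/101; mL+mR=8/29 → advance +1; mR−mL=-3128/2929 → turn -1·90°
n=3: pose=(-6,0,N); sL=4/17, sR=4/17; mL=8/17, mR=-4/17; mL+mR=4/17 → advance +1; mR−mL=-12/17 → turn -1·90°
n=4: pose=(-6,1,E); sL=40/173, sR=8/25; mL=2384/4325, mR=-40/173; mL+mR=8/25 → advance +1; mR−mL=-3384/4325 → turn -1·90°
n=5: pose=(-5,1,S); sL=5/13, sR=2/5; mL=51/65, mR=-5/13; mL+mR=2/5 → advance +1; mR−mL=-76/65 → turn -1·90°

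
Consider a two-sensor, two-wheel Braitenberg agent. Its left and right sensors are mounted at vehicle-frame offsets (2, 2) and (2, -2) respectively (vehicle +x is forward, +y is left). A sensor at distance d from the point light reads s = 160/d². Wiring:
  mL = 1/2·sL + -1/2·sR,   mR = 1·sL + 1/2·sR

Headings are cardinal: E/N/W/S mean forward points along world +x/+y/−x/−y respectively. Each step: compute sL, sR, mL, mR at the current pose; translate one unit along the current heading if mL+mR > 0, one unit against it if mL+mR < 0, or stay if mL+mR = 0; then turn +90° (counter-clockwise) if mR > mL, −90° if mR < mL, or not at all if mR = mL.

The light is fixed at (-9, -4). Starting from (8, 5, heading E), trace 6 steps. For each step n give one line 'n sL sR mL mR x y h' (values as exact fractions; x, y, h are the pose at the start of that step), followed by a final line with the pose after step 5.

0 80/241 16/41 -288/9881 5208/9881 8 5 E
1 160/377 160/521 11520/196417 113520/196417 9 5 N
2 1/2 2/5 1/20 7/10 9 6 W
3 32/85 160/289 -128/1445 944/1445 8 6 S
4 80/241 16/41 -288/9881 5208/9881 8 5 E
5 160/377 160/521 11520/196417 113520/196417 9 5 N
final 9 6 W

n=0: pose=(8,5,E); sL=80/241, sR=16/41; mL=-288/9881, mR=5208/9881; mL+mR=120/241 → advance +1; mR−mL=5496/9881 → turn +1·90°
n=1: pose=(9,5,N); sL=160/377, sR=160/521; mL=11520/196417, mR=113520/196417; mL+mR=240/377 → advance +1; mR−mL=102000/196417 → turn +1·90°
n=2: pose=(9,6,W); sL=1/2, sR=2/5; mL=1/20, mR=7/10; mL+mR=3/4 → advance +1; mR−mL=13/20 → turn +1·90°
n=3: pose=(8,6,S); sL=32/85, sR=160/289; mL=-128/1445, mR=944/1445; mL+mR=48/85 → advance +1; mR−mL=1072/1445 → turn +1·90°
n=4: pose=(8,5,E); sL=80/241, sR=16/41; mL=-288/9881, mR=5208/9881; mL+mR=120/241 → advance +1; mR−mL=5496/9881 → turn +1·90°
n=5: pose=(9,5,N); sL=160/377, sR=160/521; mL=11520/196417, mR=113520/196417; mL+mR=240/377 → advance +1; mR−mL=102000/196417 → turn +1·90°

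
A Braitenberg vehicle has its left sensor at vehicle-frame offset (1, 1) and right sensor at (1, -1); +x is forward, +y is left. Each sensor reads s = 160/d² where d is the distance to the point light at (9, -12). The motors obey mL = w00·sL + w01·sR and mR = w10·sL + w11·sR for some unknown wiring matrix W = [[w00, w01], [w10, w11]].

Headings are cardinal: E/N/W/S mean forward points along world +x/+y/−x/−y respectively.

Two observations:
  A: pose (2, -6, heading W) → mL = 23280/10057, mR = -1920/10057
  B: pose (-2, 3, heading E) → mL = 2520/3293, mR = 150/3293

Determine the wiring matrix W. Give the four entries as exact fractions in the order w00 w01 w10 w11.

obs A: pose=(2,-6,W) → sL=160/89, sR=160/113, mL=23280/10057, mR=-1920/10057
obs B: pose=(-2,3,E) → sL=40/89, sR=20/37, mL=2520/3293, mR=150/3293
sensor matrix S = [[160/89, 160/113], [40/89, 20/37]]; det S = 124800/372109
solve [mL_A; mL_B] = S·[w00; w01] and [mR_A; mR_B] = S·[w10; w11]:
  w00 = 1/2, w01 = 1, w10 = -1/2, w11 = 1/2

1/2 1 -1/2 1/2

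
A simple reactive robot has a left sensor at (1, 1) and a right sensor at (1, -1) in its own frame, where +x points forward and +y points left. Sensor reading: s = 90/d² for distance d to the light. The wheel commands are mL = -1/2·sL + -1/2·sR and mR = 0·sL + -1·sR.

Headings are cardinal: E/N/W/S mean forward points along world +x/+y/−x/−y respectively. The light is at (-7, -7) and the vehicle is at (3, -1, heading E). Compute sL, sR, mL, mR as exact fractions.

9/17 45/73 -711/1241 -45/73

left sensor world pos  = (4, 0); dL² = 170
right sensor world pos = (4, -2); dR² = 146
sL = 90/170 = 9/17
sR = 90/146 = 45/73
mL = -1/2·sL + -1/2·sR = -711/1241
mR = 0·sL + -1·sR = -45/73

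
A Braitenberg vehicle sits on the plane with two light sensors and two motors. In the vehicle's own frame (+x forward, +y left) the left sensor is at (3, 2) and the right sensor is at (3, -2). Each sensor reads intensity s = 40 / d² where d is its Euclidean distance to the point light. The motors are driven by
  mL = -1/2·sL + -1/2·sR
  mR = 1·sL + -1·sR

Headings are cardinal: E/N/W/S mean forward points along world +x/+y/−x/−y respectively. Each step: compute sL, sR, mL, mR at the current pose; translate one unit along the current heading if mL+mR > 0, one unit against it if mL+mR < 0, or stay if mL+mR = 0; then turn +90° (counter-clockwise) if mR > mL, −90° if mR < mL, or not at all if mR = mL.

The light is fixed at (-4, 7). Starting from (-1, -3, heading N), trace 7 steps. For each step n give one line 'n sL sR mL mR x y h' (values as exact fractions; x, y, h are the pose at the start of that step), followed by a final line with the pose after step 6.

0 4/5 20/37 -124/185 48/185 -1 -3 N
1 40/169 40/81 -5000/13689 -3520/13689 -1 -4 W
2 5/29 1/5 -27/145 -4/145 0 -4 S
3 40/113 40/193 -6120/21809 3200/21809 0 -3 E
4 4/5 20/37 -124/185 48/185 -1 -3 N
5 40/169 40/81 -5000/13689 -3520/13689 -1 -4 W
6 5/29 1/5 -27/145 -4/145 0 -4 S
final 0 -3 E

n=0: pose=(-1,-3,N); sL=4/5, sR=20/37; mL=-124/185, mR=48/185; mL+mR=-76/185 → advance -1; mR−mL=172/185 → turn +1·90°
n=1: pose=(-1,-4,W); sL=40/169, sR=40/81; mL=-5000/13689, mR=-3520/13689; mL+mR=-2840/4563 → advance -1; mR−mL=1480/13689 → turn +1·90°
n=2: pose=(0,-4,S); sL=5/29, sR=1/5; mL=-27/145, mR=-4/145; mL+mR=-31/145 → advance -1; mR−mL=23/145 → turn +1·90°
n=3: pose=(0,-3,E); sL=40/113, sR=40/193; mL=-6120/21809, mR=3200/21809; mL+mR=-2920/21809 → advance -1; mR−mL=9320/21809 → turn +1·90°
n=4: pose=(-1,-3,N); sL=4/5, sR=20/37; mL=-124/185, mR=48/185; mL+mR=-76/185 → advance -1; mR−mL=172/185 → turn +1·90°
n=5: pose=(-1,-4,W); sL=40/169, sR=40/81; mL=-5000/13689, mR=-3520/13689; mL+mR=-2840/4563 → advance -1; mR−mL=1480/13689 → turn +1·90°
n=6: pose=(0,-4,S); sL=5/29, sR=1/5; mL=-27/145, mR=-4/145; mL+mR=-31/145 → advance -1; mR−mL=23/145 → turn +1·90°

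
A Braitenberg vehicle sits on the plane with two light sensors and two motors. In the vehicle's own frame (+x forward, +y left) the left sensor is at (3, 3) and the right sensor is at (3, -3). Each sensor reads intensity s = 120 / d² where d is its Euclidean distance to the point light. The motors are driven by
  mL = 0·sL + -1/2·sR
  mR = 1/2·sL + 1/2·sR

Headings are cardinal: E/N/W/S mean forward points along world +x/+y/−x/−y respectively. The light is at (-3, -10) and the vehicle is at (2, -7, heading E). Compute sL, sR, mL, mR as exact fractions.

left sensor world pos  = (5, -4); dL² = 100
right sensor world pos = (5, -10); dR² = 64
sL = 120/100 = 6/5
sR = 120/64 = 15/8
mL = 0·sL + -1/2·sR = -15/16
mR = 1/2·sL + 1/2·sR = 123/80

6/5 15/8 -15/16 123/80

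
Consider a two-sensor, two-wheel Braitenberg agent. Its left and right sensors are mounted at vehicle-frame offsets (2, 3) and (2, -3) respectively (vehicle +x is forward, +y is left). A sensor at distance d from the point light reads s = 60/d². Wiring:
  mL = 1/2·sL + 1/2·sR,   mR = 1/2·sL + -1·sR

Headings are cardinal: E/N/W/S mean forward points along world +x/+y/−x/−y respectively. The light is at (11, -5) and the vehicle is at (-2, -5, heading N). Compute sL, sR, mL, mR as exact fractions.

left sensor world pos  = (-5, -3); dL² = 260
right sensor world pos = (1, -3); dR² = 104
sL = 60/260 = 3/13
sR = 60/104 = 15/26
mL = 1/2·sL + 1/2·sR = 21/52
mR = 1/2·sL + -1·sR = -6/13

3/13 15/26 21/52 -6/13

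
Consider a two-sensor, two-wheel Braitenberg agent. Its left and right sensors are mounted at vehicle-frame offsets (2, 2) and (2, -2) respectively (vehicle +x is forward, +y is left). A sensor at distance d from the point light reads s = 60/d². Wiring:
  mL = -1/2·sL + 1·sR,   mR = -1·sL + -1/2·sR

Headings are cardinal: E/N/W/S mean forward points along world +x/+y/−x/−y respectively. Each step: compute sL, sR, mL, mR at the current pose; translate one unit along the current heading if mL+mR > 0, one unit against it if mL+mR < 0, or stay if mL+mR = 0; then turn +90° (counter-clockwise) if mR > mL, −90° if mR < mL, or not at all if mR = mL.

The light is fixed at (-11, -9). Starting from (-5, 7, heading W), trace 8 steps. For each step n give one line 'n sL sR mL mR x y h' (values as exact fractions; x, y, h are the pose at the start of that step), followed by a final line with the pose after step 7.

n=0: pose=(-5,7,W); sL=15/53, sR=3/17; mL=63/1802, mR=-669/1802; mL+mR=-303/901 → advance -1; mR−mL=-366/901 → turn -1·90°
n=1: pose=(-4,7,N); sL=60/349, sR=4/27; mL=586/9423, mR=-2318/9423; mL+mR=-1732/9423 → advance -1; mR−mL=-968/3141 → turn -1·90°
n=2: pose=(-4,6,E); sL=6/37, sR=6/25; mL=147/925, mR=-261/925; mL+mR=-114/925 → advance -1; mR−mL=-408/925 → turn -1·90°
n=3: pose=(-5,6,S); sL=60/233, sR=12/37; mL=1686/8621, mR=-3618/8621; mL+mR=-1932/8621 → advance -1; mR−mL=-5304/8621 → turn -1·90°
n=4: pose=(-5,7,W); sL=15/53, sR=3/17; mL=63/1802, mR=-669/1802; mL+mR=-303/901 → advance -1; mR−mL=-366/901 → turn -1·90°
n=5: pose=(-4,7,N); sL=60/349, sR=4/27; mL=586/9423, mR=-2318/9423; mL+mR=-1732/9423 → advance -1; mR−mL=-968/3141 → turn -1·90°
n=6: pose=(-4,6,E); sL=6/37, sR=6/25; mL=147/925, mR=-261/925; mL+mR=-114/925 → advance -1; mR−mL=-408/925 → turn -1·90°
n=7: pose=(-5,6,S); sL=60/233, sR=12/37; mL=1686/8621, mR=-3618/8621; mL+mR=-1932/8621 → advance -1; mR−mL=-5304/8621 → turn -1·90°

0 15/53 3/17 63/1802 -669/1802 -5 7 W
1 60/349 4/27 586/9423 -2318/9423 -4 7 N
2 6/37 6/25 147/925 -261/925 -4 6 E
3 60/233 12/37 1686/8621 -3618/8621 -5 6 S
4 15/53 3/17 63/1802 -669/1802 -5 7 W
5 60/349 4/27 586/9423 -2318/9423 -4 7 N
6 6/37 6/25 147/925 -261/925 -4 6 E
7 60/233 12/37 1686/8621 -3618/8621 -5 6 S
final -5 7 W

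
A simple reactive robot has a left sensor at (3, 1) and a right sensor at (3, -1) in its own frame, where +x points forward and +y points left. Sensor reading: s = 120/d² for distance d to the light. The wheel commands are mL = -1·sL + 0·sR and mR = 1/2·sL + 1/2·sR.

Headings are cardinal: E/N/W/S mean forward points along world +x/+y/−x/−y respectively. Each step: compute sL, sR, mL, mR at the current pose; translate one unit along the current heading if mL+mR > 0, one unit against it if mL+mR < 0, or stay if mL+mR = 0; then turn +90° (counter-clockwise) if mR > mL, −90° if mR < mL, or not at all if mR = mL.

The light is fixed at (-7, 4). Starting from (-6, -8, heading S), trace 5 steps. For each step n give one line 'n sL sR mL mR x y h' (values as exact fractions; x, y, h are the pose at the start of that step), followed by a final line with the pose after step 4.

n=0: pose=(-6,-8,S); sL=120/229, sR=8/15; mL=-120/229, mR=1816/3435; mL+mR=16/3435 → advance +1; mR−mL=3616/3435 → turn +1·90°
n=1: pose=(-6,-9,E); sL=3/4, sR=30/53; mL=-3/4, mR=279/424; mL+mR=-39/424 → advance -1; mR−mL=597/424 → turn +1·90°
n=2: pose=(-7,-9,N); sL=120/101, sR=120/101; mL=-120/101, mR=120/101; mL+mR=0 → advance +0; mR−mL=240/101 → turn +1·90°
n=3: pose=(-7,-9,W); sL=24/41, sR=40/51; mL=-24/41, mR=1432/2091; mL+mR=208/2091 → advance +1; mR−mL=2656/2091 → turn +1·90°
n=4: pose=(-8,-9,S); sL=15/32, sR=6/13; mL=-15/32, mR=387/832; mL+mR=-3/832 → advance -1; mR−mL=777/832 → turn +1·90°

0 120/229 8/15 -120/229 1816/3435 -6 -8 S
1 3/4 30/53 -3/4 279/424 -6 -9 E
2 120/101 120/101 -120/101 120/101 -7 -9 N
3 24/41 40/51 -24/41 1432/2091 -7 -9 W
4 15/32 6/13 -15/32 387/832 -8 -9 S
final -8 -8 E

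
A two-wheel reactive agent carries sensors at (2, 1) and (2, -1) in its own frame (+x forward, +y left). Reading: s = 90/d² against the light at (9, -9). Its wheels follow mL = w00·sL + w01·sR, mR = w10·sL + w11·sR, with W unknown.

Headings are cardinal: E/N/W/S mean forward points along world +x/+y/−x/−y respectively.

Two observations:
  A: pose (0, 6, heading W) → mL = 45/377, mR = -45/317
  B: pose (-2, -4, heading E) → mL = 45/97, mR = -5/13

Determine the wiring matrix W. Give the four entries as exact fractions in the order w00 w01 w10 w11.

0 1/2 -1/2 0

obs A: pose=(0,6,W) → sL=90/317, sR=90/377, mL=45/377, mR=-45/317
obs B: pose=(-2,-4,E) → sL=10/13, sR=90/97, mL=45/97, mR=-5/13
sensor matrix S = [[90/317, 90/377], [10/13, 90/97]]; det S = 12024000/150700849
solve [mL_A; mL_B] = S·[w00; w01] and [mR_A; mR_B] = S·[w10; w11]:
  w00 = 0, w01 = 1/2, w10 = -1/2, w11 = 0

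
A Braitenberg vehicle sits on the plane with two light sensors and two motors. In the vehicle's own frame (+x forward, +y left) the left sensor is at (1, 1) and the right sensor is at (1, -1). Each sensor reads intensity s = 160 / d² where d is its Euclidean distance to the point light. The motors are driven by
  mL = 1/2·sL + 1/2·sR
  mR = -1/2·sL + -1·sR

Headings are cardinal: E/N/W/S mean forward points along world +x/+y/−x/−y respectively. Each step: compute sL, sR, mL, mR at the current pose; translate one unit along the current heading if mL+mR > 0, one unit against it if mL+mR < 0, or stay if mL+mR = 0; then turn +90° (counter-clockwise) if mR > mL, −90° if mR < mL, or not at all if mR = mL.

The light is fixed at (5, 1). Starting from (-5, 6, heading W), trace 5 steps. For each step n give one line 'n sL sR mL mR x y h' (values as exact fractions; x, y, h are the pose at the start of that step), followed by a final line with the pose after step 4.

n=0: pose=(-5,6,W); sL=160/137, sR=160/157; mL=23520/21509, mR=-34480/21509; mL+mR=-80/157 → advance -1; mR−mL=-58000/21509 → turn -1·90°
n=1: pose=(-4,6,N); sL=20/17, sR=8/5; mL=118/85, mR=-186/85; mL+mR=-4/5 → advance -1; mR−mL=-304/85 → turn -1·90°
n=2: pose=(-4,5,E); sL=160/89, sR=160/73; mL=12960/6497, mR=-20080/6497; mL+mR=-80/73 → advance -1; mR−mL=-33040/6497 → turn -1·90°
n=3: pose=(-5,5,S); sL=16/9, sR=16/13; mL=176/117, mR=-248/117; mL+mR=-8/13 → advance -1; mR−mL=-424/117 → turn -1·90°
n=4: pose=(-5,6,W); sL=160/137, sR=160/157; mL=23520/21509, mR=-34480/21509; mL+mR=-80/157 → advance -1; mR−mL=-58000/21509 → turn -1·90°

0 160/137 160/157 23520/21509 -34480/21509 -5 6 W
1 20/17 8/5 118/85 -186/85 -4 6 N
2 160/89 160/73 12960/6497 -20080/6497 -4 5 E
3 16/9 16/13 176/117 -248/117 -5 5 S
4 160/137 160/157 23520/21509 -34480/21509 -5 6 W
final -4 6 N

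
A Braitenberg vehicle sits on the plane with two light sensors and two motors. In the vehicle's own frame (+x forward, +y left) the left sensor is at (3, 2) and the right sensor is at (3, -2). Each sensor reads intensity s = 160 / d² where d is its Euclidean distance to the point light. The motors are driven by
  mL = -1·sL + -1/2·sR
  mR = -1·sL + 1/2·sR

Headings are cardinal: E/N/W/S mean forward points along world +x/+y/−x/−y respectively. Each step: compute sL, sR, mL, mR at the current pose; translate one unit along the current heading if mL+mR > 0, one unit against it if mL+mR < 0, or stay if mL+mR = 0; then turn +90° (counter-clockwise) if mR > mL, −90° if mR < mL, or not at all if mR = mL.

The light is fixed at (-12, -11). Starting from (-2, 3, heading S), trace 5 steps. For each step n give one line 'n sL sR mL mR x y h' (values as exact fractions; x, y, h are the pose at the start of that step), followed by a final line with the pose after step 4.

n=0: pose=(-2,3,S); sL=32/53, sR=32/37; mL=-2032/1961, mR=-336/1961; mL+mR=-64/53 → advance -1; mR−mL=32/37 → turn +1·90°
n=1: pose=(-2,4,E); sL=80/229, sR=80/169; mL=-22680/38701, mR=-4360/38701; mL+mR=-160/229 → advance -1; mR−mL=80/169 → turn +1·90°
n=2: pose=(-3,4,N); sL=160/373, sR=32/89; mL=-20208/33197, mR=-8272/33197; mL+mR=-320/373 → advance -1; mR−mL=32/89 → turn +1·90°
n=3: pose=(-3,3,W); sL=8/9, sR=40/73; mL=-764/657, mR=-404/657; mL+mR=-16/9 → advance -1; mR−mL=40/73 → turn +1·90°
n=4: pose=(-2,3,S); sL=32/53, sR=32/37; mL=-2032/1961, mR=-336/1961; mL+mR=-64/53 → advance -1; mR−mL=32/37 → turn +1·90°

0 32/53 32/37 -2032/1961 -336/1961 -2 3 S
1 80/229 80/169 -22680/38701 -4360/38701 -2 4 E
2 160/373 32/89 -20208/33197 -8272/33197 -3 4 N
3 8/9 40/73 -764/657 -404/657 -3 3 W
4 32/53 32/37 -2032/1961 -336/1961 -2 3 S
final -2 4 E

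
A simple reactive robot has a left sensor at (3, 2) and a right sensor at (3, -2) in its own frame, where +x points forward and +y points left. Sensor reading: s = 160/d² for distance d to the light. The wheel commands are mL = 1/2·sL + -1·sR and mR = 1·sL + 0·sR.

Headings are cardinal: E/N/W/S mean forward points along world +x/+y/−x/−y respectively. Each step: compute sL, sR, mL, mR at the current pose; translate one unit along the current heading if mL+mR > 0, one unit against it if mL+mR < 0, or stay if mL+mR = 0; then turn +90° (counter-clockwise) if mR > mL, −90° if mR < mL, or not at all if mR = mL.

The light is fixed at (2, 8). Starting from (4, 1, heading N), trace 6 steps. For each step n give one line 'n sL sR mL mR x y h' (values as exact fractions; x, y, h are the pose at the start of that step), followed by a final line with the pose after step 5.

n=0: pose=(4,1,N); sL=10, sR=5; mL=0, mR=10; mL+mR=10 → advance +1; mR−mL=10 → turn +1·90°
n=1: pose=(4,2,W); sL=32/13, sR=160/17; mL=-1808/221, mR=32/13; mL+mR=-1264/221 → advance -1; mR−mL=2352/221 → turn +1·90°
n=2: pose=(5,2,S); sL=80/53, sR=80/41; mL=-2600/2173, mR=80/53; mL+mR=680/2173 → advance +1; mR−mL=5880/2173 → turn +1·90°
n=3: pose=(5,1,E); sL=160/61, sR=160/117; mL=-400/7137, mR=160/61; mL+mR=18320/7137 → advance +1; mR−mL=19120/7137 → turn +1·90°
n=4: pose=(6,1,N); sL=8, sR=40/13; mL=12/13, mR=8; mL+mR=116/13 → advance +1; mR−mL=92/13 → turn +1·90°
n=5: pose=(6,2,W); sL=32/13, sR=160/17; mL=-1808/221, mR=32/13; mL+mR=-1264/221 → advance -1; mR−mL=2352/221 → turn +1·90°

0 10 5 0 10 4 1 N
1 32/13 160/17 -1808/221 32/13 4 2 W
2 80/53 80/41 -2600/2173 80/53 5 2 S
3 160/61 160/117 -400/7137 160/61 5 1 E
4 8 40/13 12/13 8 6 1 N
5 32/13 160/17 -1808/221 32/13 6 2 W
final 7 2 S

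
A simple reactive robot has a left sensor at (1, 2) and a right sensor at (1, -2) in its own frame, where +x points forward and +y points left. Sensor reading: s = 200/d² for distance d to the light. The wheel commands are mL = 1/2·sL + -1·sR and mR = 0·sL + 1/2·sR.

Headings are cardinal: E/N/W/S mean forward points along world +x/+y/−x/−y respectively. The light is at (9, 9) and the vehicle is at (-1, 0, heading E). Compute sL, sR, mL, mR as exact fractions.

left sensor world pos  = (0, 2); dL² = 130
right sensor world pos = (0, -2); dR² = 202
sL = 200/130 = 20/13
sR = 200/202 = 100/101
mL = 1/2·sL + -1·sR = -290/1313
mR = 0·sL + 1/2·sR = 50/101

20/13 100/101 -290/1313 50/101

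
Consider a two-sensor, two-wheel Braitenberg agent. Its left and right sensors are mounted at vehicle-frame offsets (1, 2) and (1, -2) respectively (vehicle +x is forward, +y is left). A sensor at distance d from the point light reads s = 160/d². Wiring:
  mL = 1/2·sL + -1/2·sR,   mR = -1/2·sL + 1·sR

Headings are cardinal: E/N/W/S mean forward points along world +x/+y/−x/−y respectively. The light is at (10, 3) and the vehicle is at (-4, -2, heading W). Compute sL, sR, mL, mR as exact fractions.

left sensor world pos  = (-5, -4); dL² = 274
right sensor world pos = (-5, 0); dR² = 234
sL = 160/274 = 80/137
sR = 160/234 = 80/117
mL = 1/2·sL + -1/2·sR = -800/16029
mR = -1/2·sL + 1·sR = 6280/16029

80/137 80/117 -800/16029 6280/16029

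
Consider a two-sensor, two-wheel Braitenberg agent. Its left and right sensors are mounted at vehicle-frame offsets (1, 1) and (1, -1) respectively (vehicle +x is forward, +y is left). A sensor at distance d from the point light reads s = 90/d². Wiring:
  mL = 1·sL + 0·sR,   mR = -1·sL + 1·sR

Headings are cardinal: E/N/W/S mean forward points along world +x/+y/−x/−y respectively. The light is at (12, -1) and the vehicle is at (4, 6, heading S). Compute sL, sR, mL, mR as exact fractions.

18/17 10/13 18/17 -64/221

left sensor world pos  = (5, 5); dL² = 85
right sensor world pos = (3, 5); dR² = 117
sL = 90/85 = 18/17
sR = 90/117 = 10/13
mL = 1·sL + 0·sR = 18/17
mR = -1·sL + 1·sR = -64/221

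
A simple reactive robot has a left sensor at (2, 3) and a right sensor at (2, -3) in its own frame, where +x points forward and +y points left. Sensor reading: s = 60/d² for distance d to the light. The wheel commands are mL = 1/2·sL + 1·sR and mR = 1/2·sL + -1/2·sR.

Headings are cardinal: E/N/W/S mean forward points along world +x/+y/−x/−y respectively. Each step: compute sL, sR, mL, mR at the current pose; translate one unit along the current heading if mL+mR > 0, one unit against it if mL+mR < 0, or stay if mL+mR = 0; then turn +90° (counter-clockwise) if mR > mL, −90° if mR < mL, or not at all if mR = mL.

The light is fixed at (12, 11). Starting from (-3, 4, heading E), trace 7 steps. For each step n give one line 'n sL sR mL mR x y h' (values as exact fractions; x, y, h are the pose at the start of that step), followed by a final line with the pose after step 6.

n=0: pose=(-3,4,E); sL=12/37, sR=60/269; mL=3834/9953, mR=504/9953; mL+mR=4338/9953 → advance +1; mR−mL=-90/269 → turn -1·90°
n=1: pose=(-2,4,S); sL=30/101, sR=6/37; mL=1161/3737, mR=252/3737; mL+mR=1413/3737 → advance +1; mR−mL=-9/37 → turn -1·90°
n=2: pose=(-2,3,W); sL=60/377, sR=60/281; mL=31050/105937, mR=-2880/105937; mL+mR=28170/105937 → advance +1; mR−mL=-90/281 → turn -1·90°
n=3: pose=(-3,3,N); sL=1/6, sR=1/3; mL=5/12, mR=-1/12; mL+mR=1/3 → advance +1; mR−mL=-1/2 → turn -1·90°
n=4: pose=(-3,4,E); sL=12/37, sR=60/269; mL=3834/9953, mR=504/9953; mL+mR=4338/9953 → advance +1; mR−mL=-90/269 → turn -1·90°
n=5: pose=(-2,4,S); sL=30/101, sR=6/37; mL=1161/3737, mR=252/3737; mL+mR=1413/3737 → advance +1; mR−mL=-9/37 → turn -1·90°
n=6: pose=(-2,3,W); sL=60/377, sR=60/281; mL=31050/105937, mR=-2880/105937; mL+mR=28170/105937 → advance +1; mR−mL=-90/281 → turn -1·90°

0 12/37 60/269 3834/9953 504/9953 -3 4 E
1 30/101 6/37 1161/3737 252/3737 -2 4 S
2 60/377 60/281 31050/105937 -2880/105937 -2 3 W
3 1/6 1/3 5/12 -1/12 -3 3 N
4 12/37 60/269 3834/9953 504/9953 -3 4 E
5 30/101 6/37 1161/3737 252/3737 -2 4 S
6 60/377 60/281 31050/105937 -2880/105937 -2 3 W
final -3 3 N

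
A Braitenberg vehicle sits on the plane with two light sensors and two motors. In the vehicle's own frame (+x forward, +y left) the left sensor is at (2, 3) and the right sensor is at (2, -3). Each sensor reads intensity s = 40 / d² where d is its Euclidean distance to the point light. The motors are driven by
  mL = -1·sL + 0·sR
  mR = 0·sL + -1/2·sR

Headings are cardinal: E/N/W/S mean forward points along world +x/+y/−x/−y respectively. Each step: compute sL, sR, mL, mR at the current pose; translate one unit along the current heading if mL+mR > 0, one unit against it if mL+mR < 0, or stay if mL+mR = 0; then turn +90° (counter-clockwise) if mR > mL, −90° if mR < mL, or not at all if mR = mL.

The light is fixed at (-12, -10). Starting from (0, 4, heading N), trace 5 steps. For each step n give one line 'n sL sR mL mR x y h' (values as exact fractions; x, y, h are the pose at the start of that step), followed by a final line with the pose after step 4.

0 40/337 40/481 -40/337 -20/481 0 4 N
1 1/5 10/89 -1/5 -5/89 0 3 W
2 40/377 40/221 -40/377 -20/221 1 3 S
3 20/257 20/173 -20/257 -10/173 1 4 E
4 40/337 40/481 -40/337 -20/481 0 4 N
final 0 3 W

n=0: pose=(0,4,N); sL=40/337, sR=40/481; mL=-40/337, mR=-20/481; mL+mR=-25980/162097 → advance -1; mR−mL=12500/162097 → turn +1·90°
n=1: pose=(0,3,W); sL=1/5, sR=10/89; mL=-1/5, mR=-5/89; mL+mR=-114/445 → advance -1; mR−mL=64/445 → turn +1·90°
n=2: pose=(1,3,S); sL=40/377, sR=40/221; mL=-40/377, mR=-20/221; mL+mR=-1260/6409 → advance -1; mR−mL=100/6409 → turn +1·90°
n=3: pose=(1,4,E); sL=20/257, sR=20/173; mL=-20/257, mR=-10/173; mL+mR=-6030/44461 → advance -1; mR−mL=890/44461 → turn +1·90°
n=4: pose=(0,4,N); sL=40/337, sR=40/481; mL=-40/337, mR=-20/481; mL+mR=-25980/162097 → advance -1; mR−mL=12500/162097 → turn +1·90°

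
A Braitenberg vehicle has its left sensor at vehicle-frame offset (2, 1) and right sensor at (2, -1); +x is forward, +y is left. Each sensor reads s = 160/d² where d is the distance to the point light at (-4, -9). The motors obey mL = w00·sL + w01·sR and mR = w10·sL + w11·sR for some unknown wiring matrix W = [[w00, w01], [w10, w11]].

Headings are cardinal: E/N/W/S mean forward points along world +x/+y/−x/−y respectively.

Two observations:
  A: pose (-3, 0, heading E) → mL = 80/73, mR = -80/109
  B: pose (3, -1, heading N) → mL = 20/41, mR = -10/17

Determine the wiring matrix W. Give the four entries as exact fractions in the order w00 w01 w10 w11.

obs A: pose=(-3,0,E) → sL=160/109, sR=160/73, mL=80/73, mR=-80/109
obs B: pose=(3,-1,N) → sL=20/17, sR=40/41, mL=20/41, mR=-10/17
sensor matrix S = [[160/109, 160/73], [20/17, 40/41]]; det S = -6358400/5546029
solve [mL_A; mL_B] = S·[w00; w01] and [mR_A; mR_B] = S·[w10; w11]:
  w00 = 0, w01 = 1/2, w10 = -1/2, w11 = 0

0 1/2 -1/2 0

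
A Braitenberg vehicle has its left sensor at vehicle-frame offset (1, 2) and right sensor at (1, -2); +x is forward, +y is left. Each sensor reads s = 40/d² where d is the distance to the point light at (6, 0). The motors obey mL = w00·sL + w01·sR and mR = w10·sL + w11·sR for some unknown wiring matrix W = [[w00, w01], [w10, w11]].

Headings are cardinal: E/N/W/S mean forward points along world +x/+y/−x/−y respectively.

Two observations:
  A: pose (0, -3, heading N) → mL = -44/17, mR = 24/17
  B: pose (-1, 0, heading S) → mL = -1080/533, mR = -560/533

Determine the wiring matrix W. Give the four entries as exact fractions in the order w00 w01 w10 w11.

obs A: pose=(0,-3,N) → sL=10/17, sR=2, mL=-44/17, mR=24/17
obs B: pose=(-1,0,S) → sL=20/13, sR=20/41, mL=-1080/533, mR=-560/533
sensor matrix S = [[10/17, 2], [20/13, 20/41]]; det S = -25280/9061
solve [mL_A; mL_B] = S·[w00; w01] and [mR_A; mR_B] = S·[w10; w11]:
  w00 = -1, w01 = -1, w10 = -1, w11 = 1

-1 -1 -1 1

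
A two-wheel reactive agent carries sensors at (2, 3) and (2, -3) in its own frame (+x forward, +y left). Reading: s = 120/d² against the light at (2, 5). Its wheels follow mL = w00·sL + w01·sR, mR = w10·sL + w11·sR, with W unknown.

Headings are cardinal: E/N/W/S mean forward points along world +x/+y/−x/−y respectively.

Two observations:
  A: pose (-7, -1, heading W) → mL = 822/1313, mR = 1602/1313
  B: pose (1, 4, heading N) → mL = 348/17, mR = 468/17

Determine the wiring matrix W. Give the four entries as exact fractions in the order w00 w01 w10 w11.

-1/2 1 1/2 1

obs A: pose=(-7,-1,W) → sL=60/101, sR=12/13, mL=822/1313, mR=1602/1313
obs B: pose=(1,4,N) → sL=120/17, sR=24, mL=348/17, mR=468/17
sensor matrix S = [[60/101, 12/13], [120/17, 24]]; det S = 172800/22321
solve [mL_A; mL_B] = S·[w00; w01] and [mR_A; mR_B] = S·[w10; w11]:
  w00 = -1/2, w01 = 1, w10 = 1/2, w11 = 1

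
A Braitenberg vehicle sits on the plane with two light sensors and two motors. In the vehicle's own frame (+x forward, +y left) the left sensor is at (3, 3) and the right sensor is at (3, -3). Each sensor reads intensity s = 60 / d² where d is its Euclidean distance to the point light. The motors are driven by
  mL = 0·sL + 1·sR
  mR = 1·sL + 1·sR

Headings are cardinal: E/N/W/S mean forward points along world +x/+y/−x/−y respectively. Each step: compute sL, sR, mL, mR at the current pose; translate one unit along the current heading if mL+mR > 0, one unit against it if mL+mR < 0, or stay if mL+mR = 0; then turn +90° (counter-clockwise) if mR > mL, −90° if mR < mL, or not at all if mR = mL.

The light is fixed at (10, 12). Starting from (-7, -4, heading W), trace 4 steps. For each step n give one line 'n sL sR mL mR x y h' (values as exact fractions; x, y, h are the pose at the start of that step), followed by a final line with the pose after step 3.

0 60/761 60/569 60/569 79800/433009 -7 -4 W
1 30/293 30/401 30/401 20820/117493 -8 -4 S
2 60/421 12/125 12/125 12552/52625 -8 -5 E
3 15/149 15/98 15/98 3705/14602 -7 -5 N
final -7 -4 W

n=0: pose=(-7,-4,W); sL=60/761, sR=60/569; mL=60/569, mR=79800/433009; mL+mR=125460/433009 → advance +1; mR−mL=60/761 → turn +1·90°
n=1: pose=(-8,-4,S); sL=30/293, sR=30/401; mL=30/401, mR=20820/117493; mL+mR=29610/117493 → advance +1; mR−mL=30/293 → turn +1·90°
n=2: pose=(-8,-5,E); sL=60/421, sR=12/125; mL=12/125, mR=12552/52625; mL+mR=17604/52625 → advance +1; mR−mL=60/421 → turn +1·90°
n=3: pose=(-7,-5,N); sL=15/149, sR=15/98; mL=15/98, mR=3705/14602; mL+mR=2970/7301 → advance +1; mR−mL=15/149 → turn +1·90°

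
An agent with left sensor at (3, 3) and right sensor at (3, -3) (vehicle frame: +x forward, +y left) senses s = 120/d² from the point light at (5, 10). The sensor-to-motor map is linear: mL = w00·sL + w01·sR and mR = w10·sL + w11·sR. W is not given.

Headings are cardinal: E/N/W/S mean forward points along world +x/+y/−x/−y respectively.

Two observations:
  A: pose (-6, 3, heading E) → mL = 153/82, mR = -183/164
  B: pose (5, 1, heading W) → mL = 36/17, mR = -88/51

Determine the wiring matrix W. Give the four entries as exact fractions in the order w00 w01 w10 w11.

1 1/2 -1/2 -1/2

obs A: pose=(-6,3,E) → sL=3/2, sR=30/41, mL=153/82, mR=-183/164
obs B: pose=(5,1,W) → sL=40/51, sR=8/3, mL=36/17, mR=-88/51
sensor matrix S = [[3/2, 30/41], [40/51, 8/3]]; det S = 2388/697
solve [mL_A; mL_B] = S·[w00; w01] and [mR_A; mR_B] = S·[w10; w11]:
  w00 = 1, w01 = 1/2, w10 = -1/2, w11 = -1/2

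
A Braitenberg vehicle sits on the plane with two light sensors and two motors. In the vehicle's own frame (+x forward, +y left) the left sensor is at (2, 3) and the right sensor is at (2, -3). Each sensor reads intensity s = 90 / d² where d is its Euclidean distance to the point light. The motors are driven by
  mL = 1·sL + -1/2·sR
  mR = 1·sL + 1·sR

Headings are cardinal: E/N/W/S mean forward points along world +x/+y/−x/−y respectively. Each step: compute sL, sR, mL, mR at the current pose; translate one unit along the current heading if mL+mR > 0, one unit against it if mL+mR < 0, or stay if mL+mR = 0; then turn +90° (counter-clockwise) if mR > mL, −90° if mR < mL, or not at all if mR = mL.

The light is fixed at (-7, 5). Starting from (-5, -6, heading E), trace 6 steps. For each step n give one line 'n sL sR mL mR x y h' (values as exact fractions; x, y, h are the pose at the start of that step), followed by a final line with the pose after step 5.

0 9/8 45/106 387/424 657/424 -5 -6 E
1 10/9 10/13 85/117 220/117 -4 -6 N
2 9/17 9/5 -63/170 198/85 -4 -5 W
3 90/169 18/29 1089/4901 5652/4901 -5 -5 S
4 9/8 45/106 387/424 657/424 -5 -6 E
5 10/9 10/13 85/117 220/117 -4 -6 N
final -4 -5 W

n=0: pose=(-5,-6,E); sL=9/8, sR=45/106; mL=387/424, mR=657/424; mL+mR=261/106 → advance +1; mR−mL=135/212 → turn +1·90°
n=1: pose=(-4,-6,N); sL=10/9, sR=10/13; mL=85/117, mR=220/117; mL+mR=305/117 → advance +1; mR−mL=15/13 → turn +1·90°
n=2: pose=(-4,-5,W); sL=9/17, sR=9/5; mL=-63/170, mR=198/85; mL+mR=333/170 → advance +1; mR−mL=27/10 → turn +1·90°
n=3: pose=(-5,-5,S); sL=90/169, sR=18/29; mL=1089/4901, mR=5652/4901; mL+mR=6741/4901 → advance +1; mR−mL=27/29 → turn +1·90°
n=4: pose=(-5,-6,E); sL=9/8, sR=45/106; mL=387/424, mR=657/424; mL+mR=261/106 → advance +1; mR−mL=135/212 → turn +1·90°
n=5: pose=(-4,-6,N); sL=10/9, sR=10/13; mL=85/117, mR=220/117; mL+mR=305/117 → advance +1; mR−mL=15/13 → turn +1·90°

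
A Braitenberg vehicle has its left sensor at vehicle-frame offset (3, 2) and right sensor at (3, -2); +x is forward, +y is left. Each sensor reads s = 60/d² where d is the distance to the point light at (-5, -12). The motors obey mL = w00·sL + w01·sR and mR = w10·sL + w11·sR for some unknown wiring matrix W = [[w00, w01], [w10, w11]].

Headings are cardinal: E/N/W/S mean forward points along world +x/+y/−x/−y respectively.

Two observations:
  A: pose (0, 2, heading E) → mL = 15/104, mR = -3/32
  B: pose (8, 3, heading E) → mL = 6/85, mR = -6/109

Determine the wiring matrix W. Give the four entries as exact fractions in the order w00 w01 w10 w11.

0 1/2 -1/2 0

obs A: pose=(0,2,E) → sL=3/16, sR=15/52, mL=15/104, mR=-3/32
obs B: pose=(8,3,E) → sL=12/109, sR=12/85, mL=6/85, mR=-6/109
sensor matrix S = [[3/16, 15/52], [12/109, 12/85]]; det S = -2547/481780
solve [mL_A; mL_B] = S·[w00; w01] and [mR_A; mR_B] = S·[w10; w11]:
  w00 = 0, w01 = 1/2, w10 = -1/2, w11 = 0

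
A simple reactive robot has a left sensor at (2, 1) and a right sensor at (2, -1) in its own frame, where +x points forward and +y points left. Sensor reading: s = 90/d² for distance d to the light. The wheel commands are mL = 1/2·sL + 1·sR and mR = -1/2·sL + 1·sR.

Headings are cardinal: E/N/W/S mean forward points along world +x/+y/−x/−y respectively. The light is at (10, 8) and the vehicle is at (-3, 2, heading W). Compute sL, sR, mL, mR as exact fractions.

left sensor world pos  = (-5, 1); dL² = 274
right sensor world pos = (-5, 3); dR² = 250
sL = 90/274 = 45/137
sR = 90/250 = 9/25
mL = 1/2·sL + 1·sR = 3591/6850
mR = -1/2·sL + 1·sR = 1341/6850

45/137 9/25 3591/6850 1341/6850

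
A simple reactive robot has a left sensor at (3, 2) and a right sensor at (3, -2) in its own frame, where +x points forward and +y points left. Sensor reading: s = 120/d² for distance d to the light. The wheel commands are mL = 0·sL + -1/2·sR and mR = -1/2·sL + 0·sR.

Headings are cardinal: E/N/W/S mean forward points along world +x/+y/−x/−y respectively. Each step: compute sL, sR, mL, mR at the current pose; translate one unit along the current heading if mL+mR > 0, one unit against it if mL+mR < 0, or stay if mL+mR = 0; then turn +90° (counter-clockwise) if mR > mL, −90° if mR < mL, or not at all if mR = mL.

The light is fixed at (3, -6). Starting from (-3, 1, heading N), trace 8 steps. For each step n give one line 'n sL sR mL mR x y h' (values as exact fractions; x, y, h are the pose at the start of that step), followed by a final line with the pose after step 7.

n=0: pose=(-3,1,N); sL=30/41, sR=30/29; mL=-15/29, mR=-15/41; mL+mR=-1050/1189 → advance -1; mR−mL=180/1189 → turn +1·90°
n=1: pose=(-3,0,W); sL=120/97, sR=24/29; mL=-12/29, mR=-60/97; mL+mR=-2904/2813 → advance -1; mR−mL=-576/2813 → turn -1·90°
n=2: pose=(-2,0,N); sL=12/13, sR=4/3; mL=-2/3, mR=-6/13; mL+mR=-44/39 → advance -1; mR−mL=8/39 → turn +1·90°
n=3: pose=(-2,-1,W); sL=120/73, sR=120/113; mL=-60/113, mR=-60/73; mL+mR=-11160/8249 → advance -1; mR−mL=-2400/8249 → turn -1·90°
n=4: pose=(-1,-1,N); sL=6/5, sR=30/17; mL=-15/17, mR=-3/5; mL+mR=-126/85 → advance -1; mR−mL=24/85 → turn +1·90°
n=5: pose=(-1,-2,W); sL=120/53, sR=24/17; mL=-12/17, mR=-60/53; mL+mR=-1656/901 → advance -1; mR−mL=-384/901 → turn -1·90°
n=6: pose=(0,-2,N); sL=60/37, sR=12/5; mL=-6/5, mR=-30/37; mL+mR=-372/185 → advance -1; mR−mL=72/185 → turn +1·90°
n=7: pose=(0,-3,W); sL=120/37, sR=120/61; mL=-60/61, mR=-60/37; mL+mR=-5880/2257 → advance -1; mR−mL=-1440/2257 → turn -1·90°

0 30/41 30/29 -15/29 -15/41 -3 1 N
1 120/97 24/29 -12/29 -60/97 -3 0 W
2 12/13 4/3 -2/3 -6/13 -2 0 N
3 120/73 120/113 -60/113 -60/73 -2 -1 W
4 6/5 30/17 -15/17 -3/5 -1 -1 N
5 120/53 24/17 -12/17 -60/53 -1 -2 W
6 60/37 12/5 -6/5 -30/37 0 -2 N
7 120/37 120/61 -60/61 -60/37 0 -3 W
final 1 -3 N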